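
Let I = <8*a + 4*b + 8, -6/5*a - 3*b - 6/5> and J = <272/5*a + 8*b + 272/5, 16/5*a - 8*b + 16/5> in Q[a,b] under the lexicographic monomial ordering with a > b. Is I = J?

Yes, the ideals are equal.

Two ideals are equal iff their reduced Gröbner bases coincide (the reduced basis is unique for a fixed ordering).
Buchberger on the first generating set:
f_1 = 8*a + 4*b + 8, LT = a.
f_2 = -6/5*a - 3*b - 6/5, LT = a.

S(f_1,f_2): lcm = a. S = -2*b.
  reduce S modulo (f_1, f_2):
  remainder -2*b ≠ 0; add g_3 = -2*b to the basis.

The other S-polynomials (S(f_1,g_3), S(f_2,g_3)) all reduce to 0 modulo the current basis, so we have a Gröbner basis.
Inter-reduce: drop elements whose leading term is divisible by another's, tail-reduce, and make monic.
Reduced Gröbner basis: {a + 1, b}.

Buchberger on the second generating set:
h_1 = 272/5*a + 8*b + 272/5, LT = a.
h_2 = 16/5*a - 8*b + 16/5, LT = a.

S(h_1,h_2): lcm = a. S = 45/17*b.
  reduce S modulo (h_1, h_2):
  remainder 45/17*b ≠ 0; add k_3 = 45/17*b to the basis.

The other S-polynomials (S(h_1,k_3), S(h_2,k_3)) all reduce to 0 modulo the current basis, so we have a Gröbner basis.
Inter-reduce: drop elements whose leading term is divisible by another's, tail-reduce, and make monic.
Reduced Gröbner basis: {a + 1, b}.

Same reduced basis, so the two generating sets span the same ideal.
The same test decides containment: I ⊆ J iff every generator of I reduces to 0 modulo a Gröbner basis of J.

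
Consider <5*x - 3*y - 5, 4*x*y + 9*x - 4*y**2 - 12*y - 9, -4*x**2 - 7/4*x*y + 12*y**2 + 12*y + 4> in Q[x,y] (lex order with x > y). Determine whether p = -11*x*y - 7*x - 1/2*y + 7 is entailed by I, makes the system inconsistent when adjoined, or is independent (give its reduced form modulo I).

First compute the reduced Gröbner basis of I by Buchberger's algorithm.
f_1 = 5*x - 3*y - 5, LT = x.
f_2 = 4*x*y + 9*x - 4*y**2 - 12*y - 9, LT = x*y.
f_3 = -4*x**2 - 7/4*x*y + 12*y**2 + 12*y + 4, LT = x**2.

S(f_1,f_2): lcm = x*y. S = -9/4*x + 2/5*y**2 + 2*y + 9/4.
  leading term x: subtract (-9/20)·f_1 from -9/4*x + 2/5*y**2 + 2*y + 9/4 → 2/5*y**2 + 13/20*y
  leading term y**2: no divisor's leading term divides it; move 2/5*y**2 to the remainder.
  leading term y: no divisor's leading term divides it; move 13/20*y to the remainder.
  remainder 2/5*y**2 + 13/20*y ≠ 0; add h_4 = 2/5*y**2 + 13/20*y to the basis.

S(f_1,f_3): lcm = x**2. S = -83/80*x*y - x + 3*y**2 + 3*y + 1.
  leading term x*y: subtract (-83/400*y)·f_1 from -83/80*x*y - x + 3*y**2 + 3*y + 1 → -x + 951/400*y**2 + 157/80*y + 1
  leading term x: subtract (-1/5)·f_1 from -x + 951/400*y**2 + 157/80*y + 1 → 951/400*y**2 + 109/80*y
  leading term y**2: subtract (951/160)·h_4 from 951/400*y**2 + 109/80*y → -8003/3200*y
  leading term y: no divisor's leading term divides it; move -8003/3200*y to the remainder.
  remainder -8003/3200*y ≠ 0; add h_5 = -8003/3200*y to the basis.

The other S-polynomials (S(f_2,f_3), S(f_1,h_4), S(f_2,h_4), S(f_3,h_4), S(f_1,h_5), S(f_2,h_5), S(f_3,h_5), S(h_4,h_5)) all reduce to 0 modulo the current basis, so we have a Gröbner basis.
Inter-reduce: drop elements whose leading term is divisible by another's, tail-reduce, and make monic.
Reduced Gröbner basis: {x - 1, y}.
Label its elements g_1 = x - 1, g_2 = y.

Reduce p = -11*x*y - 7*x - 1/2*y + 7 modulo G:
  leading term x*y: subtract (-11*y)·g_1 from -11*x*y - 7*x - 1/2*y + 7 → -7*x - 23/2*y + 7
  leading term x: subtract (-7)·g_1 from -7*x - 23/2*y + 7 → -23/2*y
  leading term y: subtract (-23/2)·g_2 from -23/2*y → 0
  normal form = 0.
Since the normal form is 0, p ∈ I.

-11*x*y - 7*x - 1/2*y + 7 lies in I (it reduces to 0).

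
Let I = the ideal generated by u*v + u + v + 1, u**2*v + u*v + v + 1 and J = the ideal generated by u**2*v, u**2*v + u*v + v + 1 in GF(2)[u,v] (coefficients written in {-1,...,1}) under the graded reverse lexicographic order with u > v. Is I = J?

Since reduced Gröbner bases are canonical representatives of ideals under a given ordering, it suffices to compute and compare them.
Buchberger on the first generating set:
f_1 = u*v + u + v + 1, LT = u*v.
f_2 = u**2*v + u*v + v + 1, LT = u**2*v.

S(f_1,f_2): lcm = u**2*v. S = u**2 + u + v + 1.
  leading term u**2: no divisor's leading term divides it; move u**2 to the remainder.
  leading term u: no divisor's leading term divides it; move u to the remainder.
  leading term v: no divisor's leading term divides it; move v to the remainder.
  leading term 1: no divisor's leading term divides it; move 1 to the remainder.
  remainder u**2 + u + v + 1 ≠ 0; add g_3 = u**2 + u + v + 1 to the basis.

S(f_1,g_3): lcm = u**2*v. S = u**2 + v**2 + u + v.
  leading term u**2: subtract (1)·g_3 from u**2 + v**2 + u + v → v**2 + 1
  leading term v**2: no divisor's leading term divides it; move v**2 to the remainder.
  leading term 1: no divisor's leading term divides it; move 1 to the remainder.
  remainder v**2 + 1 ≠ 0; add g_4 = v**2 + 1 to the basis.

S(f_2,g_3): lcm = u**2*v. S = v**2 + 1.
  leading term v**2: subtract (1)·g_4 from v**2 + 1 → 0
  remainder 0.

S(f_1,g_4): lcm = u*v**2. S = u*v + v**2 + u + v.
  leading term u*v: subtract (1)·f_1 from u*v + v**2 + u + v → v**2 + 1
  leading term v**2: subtract (1)·g_4 from v**2 + 1 → 0
  remainder 0.

S(f_2,g_4): lcm = u**2*v**2. S = u*v**2 + u**2 + v**2 + v.
  leading term u*v**2: subtract (v)·f_1 from u*v**2 + u**2 + v**2 + v → u**2 + u*v
  leading term u**2: subtract (1)·g_3 from u**2 + u*v → u*v + u + v + 1
  leading term u*v: subtract (1)·f_1 from u*v + u + v + 1 → 0
  remainder 0.

S(g_3,g_4): leading monomials are coprime, so the S-polynomial reduces to 0 (Buchberger's first criterion).
Every S-polynomial of the final basis reduces to 0, so we have a Gröbner basis.
Inter-reduce: drop elements whose leading term is divisible by another's, tail-reduce, and make monic.
Reduced Gröbner basis: {u**2 + u + v + 1, u*v + u + v + 1, v**2 + 1}.

Buchberger on the second generating set:
h_1 = u**2*v, LT = u**2*v.
h_2 = u**2*v + u*v + v + 1, LT = u**2*v.

S(h_1,h_2): lcm = u**2*v. S = u*v + v + 1.
  leading term u*v: no divisor's leading term divides it; move u*v to the remainder.
  leading term v: no divisor's leading term divides it; move v to the remainder.
  leading term 1: no divisor's leading term divides it; move 1 to the remainder.
  remainder u*v + v + 1 ≠ 0; add k_3 = u*v + v + 1 to the basis.

S(h_1,k_3): lcm = u**2*v. S = u*v + u.
  leading term u*v: subtract (1)·k_3 from u*v + u → u + v + 1
  leading term u: no divisor's leading term divides it; move u to the remainder.
  leading term v: no divisor's leading term divides it; move v to the remainder.
  leading term 1: no divisor's leading term divides it; move 1 to the remainder.
  remainder u + v + 1 ≠ 0; add k_4 = u + v + 1 to the basis.

S(h_2,k_3): lcm = u**2*v. S = u + v + 1.
  leading term u: subtract (1)·k_4 from u + v + 1 → 0
  remainder 0.

S(h_1,k_4): lcm = u**2*v. S = u*v**2 + u*v.
  leading term u*v**2: subtract (v)·k_3 from u*v**2 + u*v → u*v + v**2 + v
  leading term u*v: subtract (1)·k_3 from u*v + v**2 + v → v**2 + 1
  leading term v**2: no divisor's leading term divides it; move v**2 to the remainder.
  leading term 1: no divisor's leading term divides it; move 1 to the remainder.
  remainder v**2 + 1 ≠ 0; add k_5 = v**2 + 1 to the basis.

S(h_2,k_4): lcm = u**2*v. S = u*v**2 + v + 1.
  leading term u*v**2: subtract (v)·k_3 from u*v**2 + v + 1 → v**2 + 1
  leading term v**2: subtract (1)·k_5 from v**2 + 1 → 0
  remainder 0.

S(k_3,k_4): lcm = u*v. S = v**2 + 1.
  leading term v**2: subtract (1)·k_5 from v**2 + 1 → 0
  remainder 0.

S(h_1,k_5): lcm = u**2*v**2. S = u**2.
  leading term u**2: subtract (u)·k_4 from u**2 → u*v + u
  leading term u*v: subtract (1)·k_3 from u*v + u → u + v + 1
  leading term u: subtract (1)·k_4 from u + v + 1 → 0
  remainder 0.

S(h_2,k_5): lcm = u**2*v**2. S = u*v**2 + u**2 + v**2 + v.
  leading term u*v**2: subtract (v)·k_3 from u*v**2 + u**2 + v**2 + v → u**2
  leading term u**2: subtract (u)·k_4 from u**2 → u*v + u
  leading term u*v: subtract (1)·k_3 from u*v + u → u + v + 1
  leading term u: subtract (1)·k_4 from u + v + 1 → 0
  remainder 0.

S(k_3,k_5): lcm = u*v**2. S = v**2 + u + v.
  leading term v**2: subtract (1)·k_5 from v**2 + u + v → u + v + 1
  leading term u: subtract (1)·k_4 from u + v + 1 → 0
  remainder 0.

S(k_4,k_5): leading monomials are coprime, so the S-polynomial reduces to 0 (Buchberger's first criterion).
Every S-polynomial of the final basis reduces to 0, so we have a Gröbner basis.
Inter-reduce: drop elements whose leading term is divisible by another's, tail-reduce, and make monic.
Reduced Gröbner basis: {v**2 + 1, u + v + 1}.

These differ, so the ideals are not equal.
The choice of monomial ordering does not affect the verdict — as long as both bases are computed under the same ordering, their equality decides ideal equality.

No, the ideals differ.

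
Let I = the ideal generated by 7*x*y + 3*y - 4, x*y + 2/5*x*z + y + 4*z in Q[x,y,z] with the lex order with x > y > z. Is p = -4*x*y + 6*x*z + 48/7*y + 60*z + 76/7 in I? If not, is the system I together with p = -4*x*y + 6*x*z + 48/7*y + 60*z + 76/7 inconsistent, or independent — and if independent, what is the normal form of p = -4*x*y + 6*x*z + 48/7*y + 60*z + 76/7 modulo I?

-4*x*y + 6*x*z + 48/7*y + 60*z + 76/7 lies in I (it reduces to 0).

First compute the reduced Gröbner basis of I by Buchberger's algorithm.
f_1 = 7*x*y + 3*y - 4, LT = x*y.
f_2 = x*y + 2/5*x*z + y + 4*z, LT = x*y.

S(f_1,f_2): lcm = x*y. S = -2/5*x*z - 4/7*y - 4*z - 4/7.
  reduce S modulo (f_1, f_2):
  remainder -2/5*x*z - 4/7*y - 4*z - 4/7 ≠ 0; add h_3 = -2/5*x*z - 4/7*y - 4*z - 4/7 to the basis.

S(f_1,h_3): lcm = x*y*z. S = -10/7*y**2 - 67/7*y*z - 10/7*y - 4/7*z.
  reduce S modulo (f_1, f_2, h_3):
  remainder -10/7*y**2 - 67/7*y*z - 10/7*y - 4/7*z ≠ 0; add h_4 = -10/7*y**2 - 67/7*y*z - 10/7*y - 4/7*z to the basis.

The other S-polynomials (S(f_2,h_3), S(f_1,h_4), S(f_2,h_4), S(h_3,h_4)) all reduce to 0 modulo the current basis, so we have a Gröbner basis.
Inter-reduce: drop elements whose leading term is divisible by another's, tail-reduce, and make monic.
Reduced Gröbner basis: {x*y + 3/7*y - 4/7, x*z + 10/7*y + 10*z + 10/7, y**2 + 67/10*y*z + y + 2/5*z}.
Label its elements g_1 = x*y + 3/7*y - 4/7, g_2 = x*z + 10/7*y + 10*z + 10/7, g_3 = y**2 + 67/10*y*z + y + 2/5*z.

Reduce p = -4*x*y + 6*x*z + 48/7*y + 60*z + 76/7 modulo G:
  leading term x*y: subtract (-4)·g_1 from -4*x*y + 6*x*z + 48/7*y + 60*z + 76/7 → 6*x*z + 60/7*y + 60*z + 60/7
  leading term x*z: subtract (6)·g_2 from 6*x*z + 60/7*y + 60*z + 60/7 → 0
  normal form = 0.
Since the normal form is 0, p ∈ I.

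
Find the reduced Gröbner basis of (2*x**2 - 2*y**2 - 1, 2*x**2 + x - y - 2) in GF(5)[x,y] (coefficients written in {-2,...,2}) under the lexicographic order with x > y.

G = {x + 2*y**2 - y - 1, y**4 - y**3 - y**2 - 2*y + 2}

f_1 = 2*x**2 - 2*y**2 - 1, LT = x**2.
f_2 = 2*x**2 + x - y - 2, LT = x**2.

S(f_1,f_2): lcm = x**2. S = 2*x - y**2 - 2*y - 2.
  leading term x: no divisor's leading term divides it; move 2*x to the remainder.
  leading term y**2: no divisor's leading term divides it; move -y**2 to the remainder.
  leading term y: no divisor's leading term divides it; move -2*y to the remainder.
  leading term 1: no divisor's leading term divides it; move -2 to the remainder.
  remainder 2*x - y**2 - 2*y - 2 ≠ 0; add g_3 = 2*x - y**2 - 2*y - 2 to the basis.

S(f_1,g_3): lcm = x**2. S = -2*x*y**2 + x*y + x - y**2 + 2.
  leading term x*y**2: subtract (-y**2)·g_3 from -2*x*y**2 + x*y + x - y**2 + 2 → x*y + x - y**4 - 2*y**3 + 2*y**2 + 2
  leading term x*y: subtract (-2*y)·g_3 from x*y + x - y**4 - 2*y**3 + 2*y**2 + 2 → x - y**4 + y**3 - 2*y**2 + y + 2
  leading term x: subtract (-2)·g_3 from x - y**4 + y**3 - 2*y**2 + y + 2 → -y**4 + y**3 + y**2 + 2*y - 2
  leading term y**4: no divisor's leading term divides it; move -y**4 to the remainder.
  leading term y**3: no divisor's leading term divides it; move y**3 to the remainder.
  leading term y**2: no divisor's leading term divides it; move y**2 to the remainder.
  leading term y: no divisor's leading term divides it; move 2*y to the remainder.
  leading term 1: no divisor's leading term divides it; move -2 to the remainder.
  remainder -y**4 + y**3 + y**2 + 2*y - 2 ≠ 0; add g_4 = -y**4 + y**3 + y**2 + 2*y - 2 to the basis.

The other S-polynomials (S(f_2,g_3), S(f_1,g_4), S(f_2,g_4), S(g_3,g_4)) all reduce to 0 modulo the current basis, so we have a Gröbner basis.
Inter-reduce: drop elements whose leading term is divisible by another's, tail-reduce, and make monic.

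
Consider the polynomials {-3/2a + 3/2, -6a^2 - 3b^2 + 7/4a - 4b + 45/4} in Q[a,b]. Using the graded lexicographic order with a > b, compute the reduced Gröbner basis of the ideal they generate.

G = {b^2 + 4/3b - 7/3, a - 1}

f_1 = -3/2a + 3/2, LT = a.
f_2 = -6a^2 - 3b^2 + 7/4a - 4b + 45/4, LT = a^2.

S(f_1,f_2): lcm = a^2. S = -1/2b^2 - 17/24a - 2/3b + 15/8.
  leading term b^2: no divisor's leading term divides it; move -1/2b^2 to the remainder.
  leading term a: subtract (17/36)·f_1 from -17/24a - 2/3b + 15/8 → -2/3b + 7/6
  leading term b: no divisor's leading term divides it; move -2/3b to the remainder.
  leading term 1: no divisor's leading term divides it; move 7/6 to the remainder.
  remainder -1/2b^2 - 2/3b + 7/6 ≠ 0; add g_3 = -1/2b^2 - 2/3b + 7/6 to the basis.

S(f_1,g_3): leading monomials are coprime, so the S-polynomial reduces to 0 (Buchberger's first criterion).
S(f_2,g_3): leading monomials are coprime, so the S-polynomial reduces to 0 (Buchberger's first criterion).
Every S-polynomial of the final basis reduces to 0, so we have a Gröbner basis.
Inter-reduce: drop elements whose leading term is divisible by another's, tail-reduce, and make monic.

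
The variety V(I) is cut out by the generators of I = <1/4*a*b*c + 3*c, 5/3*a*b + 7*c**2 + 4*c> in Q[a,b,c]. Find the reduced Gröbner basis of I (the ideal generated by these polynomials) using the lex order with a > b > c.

G = {a*b + 21/5*c**2 + 12/5*c, c**3 + 4/7*c**2 - 20/7*c}

The reduced Gröbner basis is the canonical form of the ideal for this ordering.

f_1 = 1/4*a*b*c + 3*c, LT = a*b*c.
f_2 = 5/3*a*b + 7*c**2 + 4*c, LT = a*b.

S(f_1,f_2): lcm = a*b*c. S = -21/5*c**3 - 12/5*c**2 + 12*c.
  leading term c**3: no divisor's leading term divides it; move -21/5*c**3 to the remainder.
  leading term c**2: no divisor's leading term divides it; move -12/5*c**2 to the remainder.
  leading term c: no divisor's leading term divides it; move 12*c to the remainder.
  remainder -21/5*c**3 - 12/5*c**2 + 12*c ≠ 0; add g_3 = -21/5*c**3 - 12/5*c**2 + 12*c to the basis.

The other S-polynomials (S(f_1,g_3), S(f_2,g_3)) all reduce to 0 modulo the current basis, so we have a Gröbner basis.
Inter-reduce: drop elements whose leading term is divisible by another's, tail-reduce, and make monic.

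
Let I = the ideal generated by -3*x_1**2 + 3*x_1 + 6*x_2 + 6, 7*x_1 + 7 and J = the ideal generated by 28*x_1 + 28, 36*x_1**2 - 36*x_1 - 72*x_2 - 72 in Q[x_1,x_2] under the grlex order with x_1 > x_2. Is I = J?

For a fixed monomial order, each ideal has a unique reduced Gröbner basis; comparing bases decides equality.
Buchberger on the first generating set:
f_1 = -3*x_1**2 + 3*x_1 + 6*x_2 + 6, LT = x_1**2.
f_2 = 7*x_1 + 7, LT = x_1.

S(f_1,f_2): lcm = x_1**2. S = -2*x_1 - 2*x_2 - 2.
  reduce S modulo (f_1, f_2):
  remainder -2*x_2 ≠ 0; add g_3 = -2*x_2 to the basis.

The other S-polynomials (S(f_1,g_3), S(f_2,g_3)) all reduce to 0 modulo the current basis, so we have a Gröbner basis.
Inter-reduce: drop elements whose leading term is divisible by another's, tail-reduce, and make monic.
Reduced Gröbner basis: {x_1 + 1, x_2}.

Buchberger on the second generating set:
h_1 = 28*x_1 + 28, LT = x_1.
h_2 = 36*x_1**2 - 36*x_1 - 72*x_2 - 72, LT = x_1**2.

S(h_1,h_2): lcm = x_1**2. S = 2*x_1 + 2*x_2 + 2.
  reduce S modulo (h_1, h_2):
  remainder 2*x_2 ≠ 0; add k_3 = 2*x_2 to the basis.

The other S-polynomials (S(h_1,k_3), S(h_2,k_3)) all reduce to 0 modulo the current basis, so we have a Gröbner basis.
Inter-reduce: drop elements whose leading term is divisible by another's, tail-reduce, and make monic.
Reduced Gröbner basis: {x_1 + 1, x_2}.

The two bases agree; hence the ideals are identical.

Yes, the ideals are equal.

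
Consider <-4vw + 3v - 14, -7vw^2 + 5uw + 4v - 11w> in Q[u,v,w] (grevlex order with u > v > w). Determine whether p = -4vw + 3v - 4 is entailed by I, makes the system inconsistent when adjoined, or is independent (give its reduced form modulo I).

Adjoining -4vw + 3v - 4 makes the ideal the whole ring: the system is inconsistent.

First compute the reduced Gröbner basis of I by Buchberger's algorithm.
f_1 = -4vw + 3v - 14, LT = vw.
f_2 = -7vw^2 + 5uw + 4v - 11w, LT = vw^2.

S(f_1,f_2): lcm = vw^2. S = 5/7uw - 3/4vw + 4/7v + 27/14w.
  leading term uw: no divisor's leading term divides it; move 5/7uw to the remainder.
  leading term vw: subtract (3/16)·f_1 from -3/4vw + 4/7v + 27/14w → 1/112v + 27/14w + 21/8
  leading term v: no divisor's leading term divides it; move 1/112v to the remainder.
  leading term w: no divisor's leading term divides it; move 27/14w to the remainder.
  leading term 1: no divisor's leading term divides it; move 21/8 to the remainder.
  remainder 5/7uw + 1/112v + 27/14w + 21/8 ≠ 0; add h_3 = 5/7uw + 1/112v + 27/14w + 21/8 to the basis.

S(f_1,h_3): lcm = uvw. S = -3/4uv - 1/80v^2 - 27/10vw + 7/2u - 147/40v.
  leading term uv: no divisor's leading term divides it; move -3/4uv to the remainder.
  leading term v^2: no divisor's leading term divides it; move -1/80v^2 to the remainder.
  leading term vw: subtract (27/40)·f_1 from -27/10vw + 7/2u - 147/40v → 7/2u - 57/10v + 189/20
  leading term u: no divisor's leading term divides it; move 7/2u to the remainder.
  leading term v: no divisor's leading term divides it; move -57/10v to the remainder.
  leading term 1: no divisor's leading term divides it; move 189/20 to the remainder.
  remainder -3/4uv - 1/80v^2 + 7/2u - 57/10v + 189/20 ≠ 0; add h_4 = -3/4uv - 1/80v^2 + 7/2u - 57/10v + 189/20 to the basis.

The other S-polynomials (S(f_2,h_3), S(f_1,h_4), S(f_2,h_4), S(h_3,h_4)) all reduce to 0 modulo the current basis, so we have a Gröbner basis.
Inter-reduce: drop elements whose leading term is divisible by another's, tail-reduce, and make monic.
Reduced Gröbner basis: {uv + 1/60v^2 - 14/3u + 38/5v - 63/5, uw + 1/80v + 27/10w + 147/40, vw - 3/4v + 7/2}.
Label its elements g_1 = uv + 1/60v^2 - 14/3u + 38/5v - 63/5, g_2 = uw + 1/80v + 27/10w + 147/40, g_3 = vw - 3/4v + 7/2.

Reduce p = -4vw + 3v - 4 modulo G:
  leading term vw: subtract (-4)·g_3 from -4vw + 3v - 4 → 10
  leading term 1: no divisor's leading term divides it; move 10 to the remainder.
  normal form = 10.
The normal form is nonzero, so p ∉ I. Since p minus its normal form lies in I, I + (p) = I + (r) where r = 10; decide whether this ideal is the whole ring.
Here r = 10 is a nonzero constant, hence a unit: 1 ∈ I + (p), the Gröbner basis of I + (p) is {1}, and the enlarged system has no common solution — adjoining p is inconsistent.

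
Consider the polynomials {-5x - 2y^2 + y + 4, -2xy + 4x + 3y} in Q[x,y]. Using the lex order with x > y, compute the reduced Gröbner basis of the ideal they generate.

G = {x + 2/5y^2 - 1/5y - 4/5, y^3 - 5/2y^2 + 11/4y + 4}

f_1 = -5x - 2y^2 + y + 4, LT = x.
f_2 = -2xy + 4x + 3y, LT = xy.

S(f_1,f_2): lcm = xy. S = 2x + 2/5y^3 - 1/5y^2 + 7/10y.
  leading term x: subtract (-2/5)·f_1 from 2x + 2/5y^3 - 1/5y^2 + 7/10y → 2/5y^3 - y^2 + 11/10y + 8/5
  leading term y^3: no divisor's leading term divides it; move 2/5y^3 to the remainder.
  leading term y^2: no divisor's leading term divides it; move -y^2 to the remainder.
  leading term y: no divisor's leading term divides it; move 11/10y to the remainder.
  leading term 1: no divisor's leading term divides it; move 8/5 to the remainder.
  remainder 2/5y^3 - y^2 + 11/10y + 8/5 ≠ 0; add g_3 = 2/5y^3 - y^2 + 11/10y + 8/5 to the basis.

S(f_1,g_3): leading monomials are coprime, so the S-polynomial reduces to 0 (Buchberger's first criterion).
S(f_2,g_3): lcm = xy^3. S = 1/2xy^2 - 11/4xy - 4x - 3/2y^3.
  leading term xy^2: subtract (-1/10y^2)·f_1 from 1/2xy^2 - 11/4xy - 4x - 3/2y^3 → -11/4xy - 4x - 1/5y^4 - 7/5y^3 + 2/5y^2
  leading term xy: subtract (11/20y)·f_1 from -11/4xy - 4x - 1/5y^4 - 7/5y^3 + 2/5y^2 → -4x - 1/5y^4 - 3/10y^3 - 3/20y^2 - 11/5y
  leading term x: subtract (4/5)·f_1 from -4x - 1/5y^4 - 3/10y^3 - 3/20y^2 - 11/5y → -1/5y^4 - 3/10y^3 + 29/20y^2 - 3y - 16/5
  leading term y^4: subtract (-1/2y)·g_3 from -1/5y^4 - 3/10y^3 + 29/20y^2 - 3y - 16/5 → -4/5y^3 + 2y^2 - 11/5y - 16/5
  leading term y^3: subtract (-2)·g_3 from -4/5y^3 + 2y^2 - 11/5y - 16/5 → 0
  remainder 0.

Every S-polynomial of the final basis reduces to 0, so we have a Gröbner basis.
Inter-reduce: drop elements whose leading term is divisible by another's, tail-reduce, and make monic.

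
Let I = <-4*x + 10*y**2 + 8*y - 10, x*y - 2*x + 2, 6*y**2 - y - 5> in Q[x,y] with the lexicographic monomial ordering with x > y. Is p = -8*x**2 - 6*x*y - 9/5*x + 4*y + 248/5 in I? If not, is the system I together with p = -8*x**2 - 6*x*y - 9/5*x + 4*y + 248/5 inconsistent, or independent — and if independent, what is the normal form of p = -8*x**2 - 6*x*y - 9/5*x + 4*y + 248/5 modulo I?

First compute the reduced Gröbner basis of I by Buchberger's algorithm.
f_1 = -4*x + 10*y**2 + 8*y - 10, LT = x.
f_2 = x*y - 2*x + 2, LT = x*y.
f_3 = 6*y**2 - y - 5, LT = y**2.

S(f_1,f_2): lcm = x*y. S = 2*x - 5/2*y**3 - 2*y**2 + 5/2*y - 2.
  leading term x: subtract (-1/2)·f_1 from 2*x - 5/2*y**3 - 2*y**2 + 5/2*y - 2 → -5/2*y**3 + 3*y**2 + 13/2*y - 7
  leading term y**3: subtract (-5/12*y)·f_3 from -5/2*y**3 + 3*y**2 + 13/2*y - 7 → 31/12*y**2 + 53/12*y - 7
  leading term y**2: subtract (31/72)·f_3 from 31/12*y**2 + 53/12*y - 7 → 349/72*y - 349/72
  leading term y: no divisor's leading term divides it; move 349/72*y to the remainder.
  leading term 1: no divisor's leading term divides it; move -349/72 to the remainder.
  remainder 349/72*y - 349/72 ≠ 0; add h_4 = 349/72*y - 349/72 to the basis.

S(f_1,f_3): leading monomials are coprime, so the S-polynomial reduces to 0 (Buchberger's first criterion).
S(f_2,f_3): lcm = x*y**2. S = -11/6*x*y + 5/6*x + 2*y.
  leading term x*y: subtract (11/24*y)·f_1 from -11/6*x*y + 5/6*x + 2*y → 5/6*x - 55/12*y**3 - 11/3*y**2 + 79/12*y
  leading term x: subtract (-5/24)·f_1 from 5/6*x - 55/12*y**3 - 11/3*y**2 + 79/12*y → -55/12*y**3 - 19/12*y**2 + 33/4*y - 25/12
  leading term y**3: subtract (-55/72*y)·f_3 from -55/12*y**3 - 19/12*y**2 + 33/4*y - 25/12 → -169/72*y**2 + 319/72*y - 25/12
  leading term y**2: subtract (-169/432)·f_3 from -169/72*y**2 + 319/72*y - 25/12 → 1745/432*y - 1745/432
  leading term y: subtract (5/6)·h_4 from 1745/432*y - 1745/432 → 0
  remainder 0.

S(f_1,h_4): leading monomials are coprime, so the S-polynomial reduces to 0 (Buchberger's first criterion).
S(f_2,h_4): lcm = x*y. S = -x + 2.
  leading term x: subtract (1/4)·f_1 from -x + 2 → -5/2*y**2 - 2*y + 9/2
  leading term y**2: subtract (-5/12)·f_3 from -5/2*y**2 - 2*y + 9/2 → -29/12*y + 29/12
  leading term y: subtract (-174/349)·h_4 from -29/12*y + 29/12 → 0
  remainder 0.

S(f_3,h_4): lcm = y**2. S = 5/6*y - 5/6.
  leading term y: subtract (60/349)·h_4 from 5/6*y - 5/6 → 0
  remainder 0.

Every S-polynomial of the final basis reduces to 0, so we have a Gröbner basis.
Inter-reduce: drop elements whose leading term is divisible by another's, tail-reduce, and make monic.
Reduced Gröbner basis: {x - 2, y - 1}.
Label its elements g_1 = x - 2, g_2 = y - 1.

Reduce p = -8*x**2 - 6*x*y - 9/5*x + 4*y + 248/5 modulo G:
  leading term x**2: subtract (-8*x)·g_1 from -8*x**2 - 6*x*y - 9/5*x + 4*y + 248/5 → -6*x*y - 89/5*x + 4*y + 248/5
  leading term x*y: subtract (-6*y)·g_1 from -6*x*y - 89/5*x + 4*y + 248/5 → -89/5*x - 8*y + 248/5
  leading term x: subtract (-89/5)·g_1 from -89/5*x - 8*y + 248/5 → -8*y + 14
  leading term y: subtract (-8)·g_2 from -8*y + 14 → 6
  leading term 1: no divisor's leading term divides it; move 6 to the remainder.
  normal form = 6.
The normal form is nonzero, so p ∉ I. Since p minus its normal form lies in I, I + (p) = I + (r) where r = 6; decide whether this ideal is the whole ring.
Here r = 6 is a nonzero constant, hence a unit: 1 ∈ I + (p), the Gröbner basis of I + (p) is {1}, and the enlarged system has no common solution — adjoining p is inconsistent.

Adjoining -8*x**2 - 6*x*y - 9/5*x + 4*y + 248/5 makes the ideal the whole ring: the system is inconsistent.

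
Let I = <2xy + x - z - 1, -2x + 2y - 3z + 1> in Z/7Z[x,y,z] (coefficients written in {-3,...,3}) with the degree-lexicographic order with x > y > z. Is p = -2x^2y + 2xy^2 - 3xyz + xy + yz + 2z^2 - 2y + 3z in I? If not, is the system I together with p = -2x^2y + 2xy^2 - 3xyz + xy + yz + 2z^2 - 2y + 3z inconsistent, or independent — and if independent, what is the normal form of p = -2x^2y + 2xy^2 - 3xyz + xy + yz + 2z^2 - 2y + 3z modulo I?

-2x^2y + 2xy^2 - 3xyz + xy + yz + 2z^2 - 2y + 3z is independent of I; its normal form modulo I is yz + 2z^2 - 2y + 3z.

First compute the reduced Gröbner basis of I by Buchberger's algorithm.
f_1 = 2xy + x - z - 1, LT = xy.
f_2 = -2x + 2y - 3z + 1, LT = x.

S(f_1,f_2): lcm = xy. S = y^2 + 2yz - 3x - 3y + 3z + 3.
  leading term y^2: no divisor's leading term divides it; move y^2 to the remainder.
  leading term yz: no divisor's leading term divides it; move 2yz to the remainder.
  leading term x: subtract (-2)·f_2 from -3x - 3y + 3z + 3 → y - 3z - 2
  leading term y: no divisor's leading term divides it; move y to the remainder.
  leading term z: no divisor's leading term divides it; move -3z to the remainder.
  leading term 1: no divisor's leading term divides it; move -2 to the remainder.
  remainder y^2 + 2yz + y - 3z - 2 ≠ 0; add h_3 = y^2 + 2yz + y - 3z - 2 to the basis.

The other S-polynomials (S(f_1,h_3), S(f_2,h_3)) all reduce to 0 modulo the current basis, so we have a Gröbner basis.
Inter-reduce: drop elements whose leading term is divisible by another's, tail-reduce, and make monic.
Reduced Gröbner basis: {y^2 + 2yz + y - 3z - 2, x - y - 2z + 3}.
Label its elements g_1 = y^2 + 2yz + y - 3z - 2, g_2 = x - y - 2z + 3.

Reduce p = -2x^2y + 2xy^2 - 3xyz + xy + yz + 2z^2 - 2y + 3z modulo G:
  leading term x^2y: subtract (-2xy)·g_2 from -2x^2y + 2xy^2 - 3xyz + xy + yz + 2z^2 - 2y + 3z → yz + 2z^2 - 2y + 3z
  leading term yz: no divisor's leading term divides it; move yz to the remainder.
  leading term z^2: no divisor's leading term divides it; move 2z^2 to the remainder.
  leading term y: no divisor's leading term divides it; move -2y to the remainder.
  leading term z: no divisor's leading term divides it; move 3z to the remainder.
  normal form = yz + 2z^2 - 2y + 3z.
The normal form is nonzero, so p ∉ I. Since p minus its normal form lies in I, I + (p) = I + (r) where r = yz + 2z^2 - 2y + 3z; decide whether this ideal is the whole ring.
Run Buchberger on G together with r (pairs among the g_i already reduce to 0 since G is a Gröbner basis):
g_1 = y^2 + 2yz + y - 3z - 2, LT = y^2.
g_2 = x - y - 2z + 3, LT = x.
r = yz + 2z^2 - 2y + 3z, LT = yz.

S(g_1,r): lcm = y^2z. S = 2y^2 - 2yz - 3z^2 - 2z.
  leading term y^2: subtract (2)·g_1 from 2y^2 - 2yz - 3z^2 - 2z → yz - 3z^2 - 2y - 3z - 3
  leading term yz: subtract (1)·r from yz - 3z^2 - 2y - 3z - 3 → 2z^2 + z - 3
  leading term z^2: no divisor's leading term divides it; move 2z^2 to the remainder.
  leading term z: no divisor's leading term divides it; move z to the remainder.
  leading term 1: no divisor's leading term divides it; move -3 to the remainder.
  remainder 2z^2 + z - 3 ≠ 0; add m_4 = 2z^2 + z - 3 to the basis.

The other S-polynomials (S(g_1,g_2), S(g_2,r), S(g_1,m_4), S(g_2,m_4), S(r,m_4)) all reduce to 0 modulo the current basis, so we have a Gröbner basis.
Inter-reduce: drop elements whose leading term is divisible by another's, tail-reduce, and make monic.
Reduced Gröbner basis: {y^2 - 2y - 1, yz - 2y + 2z + 3, z^2 - 3z + 2, x - y - 2z + 3}.
The reduced Gröbner basis of I + (p) is {y^2 - 2y - 1, yz - 2y + 2z + 3, z^2 - 3z + 2, x - y - 2z + 3} ≠ {1}, a proper ideal, so the enlarged system stays consistent: p is independent of I, with normal form yz + 2z^2 - 2y + 3z.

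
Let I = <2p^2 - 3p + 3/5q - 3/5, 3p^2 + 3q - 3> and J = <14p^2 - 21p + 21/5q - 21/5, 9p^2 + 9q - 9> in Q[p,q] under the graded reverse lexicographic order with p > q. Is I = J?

Yes, the ideals are equal.

For a fixed monomial order, each ideal has a unique reduced Gröbner basis; comparing bases decides equality.
Buchberger on the first generating set:
f_1 = 2p^2 - 3p + 3/5q - 3/5, LT = p^2.
f_2 = 3p^2 + 3q - 3, LT = p^2.

S(f_1,f_2): lcm = p^2. S = -3/2p - 7/10q + 7/10.
  leading term p: no divisor's leading term divides it; move -3/2p to the remainder.
  leading term q: no divisor's leading term divides it; move -7/10q to the remainder.
  leading term 1: no divisor's leading term divides it; move 7/10 to the remainder.
  remainder -3/2p - 7/10q + 7/10 ≠ 0; add g_3 = -3/2p - 7/10q + 7/10 to the basis.

S(f_1,g_3): lcm = p^2. S = -7/15pq - 31/30p + 3/10q - 3/10.
  leading term pq: subtract (14/45q)·g_3 from -7/15pq - 31/30p + 3/10q - 3/10 → 49/225q^2 - 31/30p + 37/450q - 3/10
  leading term q^2: no divisor's leading term divides it; move 49/225q^2 to the remainder.
  leading term p: subtract (31/45)·g_3 from -31/30p + 37/450q - 3/10 → 127/225q - 176/225
  leading term q: no divisor's leading term divides it; move 127/225q to the remainder.
  leading term 1: no divisor's leading term divides it; move -176/225 to the remainder.
  remainder 49/225q^2 + 127/225q - 176/225 ≠ 0; add g_4 = 49/225q^2 + 127/225q - 176/225 to the basis.

S(f_2,g_3): lcm = p^2. S = -7/15pq + 7/15p + q - 1.
  leading term pq: subtract (14/45q)·g_3 from -7/15pq + 7/15p + q - 1 → 49/225q^2 + 7/15p + 176/225q - 1
  leading term q^2: subtract (1)·g_4 from 49/225q^2 + 7/15p + 176/225q - 1 → 7/15p + 49/225q - 49/225
  leading term p: subtract (-14/45)·g_3 from 7/15p + 49/225q - 49/225 → 0
  remainder 0.

S(f_1,g_4): leading monomials are coprime, so the S-polynomial reduces to 0 (Buchberger's first criterion).
S(f_2,g_4): leading monomials are coprime, so the S-polynomial reduces to 0 (Buchberger's first criterion).
S(g_3,g_4): leading monomials are coprime, so the S-polynomial reduces to 0 (Buchberger's first criterion).
Every S-polynomial of the final basis reduces to 0, so we have a Gröbner basis.
Inter-reduce: drop elements whose leading term is divisible by another's, tail-reduce, and make monic.
Reduced Gröbner basis: {q^2 + 127/49q - 176/49, p + 7/15q - 7/15}.

Buchberger on the second generating set:
h_1 = 14p^2 - 21p + 21/5q - 21/5, LT = p^2.
h_2 = 9p^2 + 9q - 9, LT = p^2.

S(h_1,h_2): lcm = p^2. S = -3/2p - 7/10q + 7/10.
  leading term p: no divisor's leading term divides it; move -3/2p to the remainder.
  leading term q: no divisor's leading term divides it; move -7/10q to the remainder.
  leading term 1: no divisor's leading term divides it; move 7/10 to the remainder.
  remainder -3/2p - 7/10q + 7/10 ≠ 0; add k_3 = -3/2p - 7/10q + 7/10 to the basis.

S(h_1,k_3): lcm = p^2. S = -7/15pq - 31/30p + 3/10q - 3/10.
  leading term pq: subtract (14/45q)·k_3 from -7/15pq - 31/30p + 3/10q - 3/10 → 49/225q^2 - 31/30p + 37/450q - 3/10
  leading term q^2: no divisor's leading term divides it; move 49/225q^2 to the remainder.
  leading term p: subtract (31/45)·k_3 from -31/30p + 37/450q - 3/10 → 127/225q - 176/225
  leading term q: no divisor's leading term divides it; move 127/225q to the remainder.
  leading term 1: no divisor's leading term divides it; move -176/225 to the remainder.
  remainder 49/225q^2 + 127/225q - 176/225 ≠ 0; add k_4 = 49/225q^2 + 127/225q - 176/225 to the basis.

S(h_2,k_3): lcm = p^2. S = -7/15pq + 7/15p + q - 1.
  leading term pq: subtract (14/45q)·k_3 from -7/15pq + 7/15p + q - 1 → 49/225q^2 + 7/15p + 176/225q - 1
  leading term q^2: subtract (1)·k_4 from 49/225q^2 + 7/15p + 176/225q - 1 → 7/15p + 49/225q - 49/225
  leading term p: subtract (-14/45)·k_3 from 7/15p + 49/225q - 49/225 → 0
  remainder 0.

S(h_1,k_4): leading monomials are coprime, so the S-polynomial reduces to 0 (Buchberger's first criterion).
S(h_2,k_4): leading monomials are coprime, so the S-polynomial reduces to 0 (Buchberger's first criterion).
S(k_3,k_4): leading monomials are coprime, so the S-polynomial reduces to 0 (Buchberger's first criterion).
Every S-polynomial of the final basis reduces to 0, so we have a Gröbner basis.
Inter-reduce: drop elements whose leading term is divisible by another's, tail-reduce, and make monic.
Reduced Gröbner basis: {q^2 + 127/49q - 176/49, p + 7/15q - 7/15}.

Same reduced basis, so the two generating sets span the same ideal.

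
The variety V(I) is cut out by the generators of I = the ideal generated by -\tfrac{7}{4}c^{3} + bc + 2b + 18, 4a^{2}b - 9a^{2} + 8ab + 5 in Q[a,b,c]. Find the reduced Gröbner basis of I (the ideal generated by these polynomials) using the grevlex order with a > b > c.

G = {a^{2}b - \tfrac{9}{4}a^{2} + 2ab + \tfrac{5}{4}, c^{3} - \tfrac{4}{7}bc - \tfrac{8}{7}b - \tfrac{72}{7}}

f_1 = -\tfrac{7}{4}c^{3} + bc + 2b + 18, LT = c^{3}.
f_2 = 4a^{2}b - 9a^{2} + 8ab + 5, LT = a^{2}b.

The S-polynomials (S(f_1,f_2)) all reduce to 0 modulo the current basis, so we have a Gröbner basis.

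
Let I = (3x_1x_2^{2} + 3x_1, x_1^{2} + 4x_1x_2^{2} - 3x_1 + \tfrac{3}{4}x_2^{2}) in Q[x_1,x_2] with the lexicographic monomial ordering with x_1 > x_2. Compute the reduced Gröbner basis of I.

The reduced Gröbner basis is the canonical form of the ideal for this ordering.

f_1 = 3x_1x_2^{2} + 3x_1, LT = x_1x_2^{2}.
f_2 = x_1^{2} + 4x_1x_2^{2} - 3x_1 + \tfrac{3}{4}x_2^{2}, LT = x_1^{2}.

S(f_1,f_2): lcm = x_1^{2}x_2^{2}. S = x_1^{2} - 4x_1x_2^{4} + 3x_1x_2^{2} - \tfrac{3}{4}x_2^{4}.
  leading term x_1^{2}: subtract (1)·f_2 from x_1^{2} - 4x_1x_2^{4} + 3x_1x_2^{2} - \tfrac{3}{4}x_2^{4} → -4x_1x_2^{4} - x_1x_2^{2} + 3x_1 - \tfrac{3}{4}x_2^{4} - \tfrac{3}{4}x_2^{2}
  leading term x_1x_2^{4}: subtract (-\tfrac{4}{3}x_2^{2})·f_1 from -4x_1x_2^{4} - x_1x_2^{2} + 3x_1 - \tfrac{3}{4}x_2^{4} - \tfrac{3}{4}x_2^{2} → 3x_1x_2^{2} + 3x_1 - \tfrac{3}{4}x_2^{4} - \tfrac{3}{4}x_2^{2}
  leading term x_1x_2^{2}: subtract (1)·f_1 from 3x_1x_2^{2} + 3x_1 - \tfrac{3}{4}x_2^{4} - \tfrac{3}{4}x_2^{2} → -\tfrac{3}{4}x_2^{4} - \tfrac{3}{4}x_2^{2}
  leading term x_2^{4}: no divisor's leading term divides it; move -\tfrac{3}{4}x_2^{4} to the remainder.
  leading term x_2^{2}: no divisor's leading term divides it; move -\tfrac{3}{4}x_2^{2} to the remainder.
  remainder -\tfrac{3}{4}x_2^{4} - \tfrac{3}{4}x_2^{2} ≠ 0; add g_3 = -\tfrac{3}{4}x_2^{4} - \tfrac{3}{4}x_2^{2} to the basis.

S(f_1,g_3): lcm = x_1x_2^{4}. S = 0.
  remainder 0.

S(f_2,g_3): leading monomials are coprime, so the S-polynomial reduces to 0 (Buchberger's first criterion).
Every S-polynomial of the final basis reduces to 0, so we have a Gröbner basis.

G = {x_1^{2} - 7x_1 + \tfrac{3}{4}x_2^{2}, x_1x_2^{2} + x_1, x_2^{4} + x_2^{2}}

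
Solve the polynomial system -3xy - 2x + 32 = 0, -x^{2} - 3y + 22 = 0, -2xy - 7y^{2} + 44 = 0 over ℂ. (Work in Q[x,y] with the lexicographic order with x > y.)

Compute a lex Gröbner basis by Buchberger's algorithm.
f_1 = -3xy - 2x + 32, LT = xy.
f_2 = -x^{2} - 3y + 22, LT = x^{2}.
f_3 = -2xy - 7y^{2} + 44, LT = xy.

S(f_1,f_2): lcm = x^{2}y. S = \tfrac{2}{3}x^{2} - \tfrac{32}{3}x - 3y^{2} + 22y.
  leading term x^{2}: subtract (-\tfrac{2}{3})·f_2 from \tfrac{2}{3}x^{2} - \tfrac{32}{3}x - 3y^{2} + 22y → -\tfrac{32}{3}x - 3y^{2} + 20y + \tfrac{44}{3}
  leading term x: no divisor's leading term divides it; move -\tfrac{32}{3}x to the remainder.
  leading term y^{2}: no divisor's leading term divides it; move -3y^{2} to the remainder.
  leading term y: no divisor's leading term divides it; move 20y to the remainder.
  leading term 1: no divisor's leading term divides it; move \tfrac{44}{3} to the remainder.
  remainder -\tfrac{32}{3}x - 3y^{2} + 20y + \tfrac{44}{3} ≠ 0; add h_4 = -\tfrac{32}{3}x - 3y^{2} + 20y + \tfrac{44}{3} to the basis.

S(f_1,f_3): lcm = xy. S = \tfrac{2}{3}x - \tfrac{7}{2}y^{2} + \tfrac{34}{3}.
  leading term x: subtract (-\tfrac{1}{16})·h_4 from \tfrac{2}{3}x - \tfrac{7}{2}y^{2} + \tfrac{34}{3} → -\tfrac{59}{16}y^{2} + \tfrac{5}{4}y + \tfrac{49}{4}
  leading term y^{2}: no divisor's leading term divides it; move -\tfrac{59}{16}y^{2} to the remainder.
  leading term y: no divisor's leading term divides it; move \tfrac{5}{4}y to the remainder.
  leading term 1: no divisor's leading term divides it; move \tfrac{49}{4} to the remainder.
  remainder -\tfrac{59}{16}y^{2} + \tfrac{5}{4}y + \tfrac{49}{4} ≠ 0; add h_5 = -\tfrac{59}{16}y^{2} + \tfrac{5}{4}y + \tfrac{49}{4} to the basis.

S(f_2,f_3): lcm = x^{2}y. S = -\tfrac{7}{2}xy^{2} + 22x + 3y^{2} - 22y.
  leading term xy^{2}: subtract (\tfrac{7}{6}y)·f_1 from -\tfrac{7}{2}xy^{2} + 22x + 3y^{2} - 22y → \tfrac{7}{3}xy + 22x + 3y^{2} - \tfrac{178}{3}y
  leading term xy: subtract (-\tfrac{7}{9})·f_1 from \tfrac{7}{3}xy + 22x + 3y^{2} - \tfrac{178}{3}y → \tfrac{184}{9}x + 3y^{2} - \tfrac{178}{3}y + \tfrac{224}{9}
  leading term x: subtract (-\tfrac{23}{12})·h_4 from \tfrac{184}{9}x + 3y^{2} - \tfrac{178}{3}y + \tfrac{224}{9} → -\tfrac{11}{4}y^{2} - 21y + 53
  leading term y^{2}: subtract (\tfrac{44}{59})·h_5 from -\tfrac{11}{4}y^{2} - 21y + 53 → -\tfrac{1294}{59}y + \tfrac{2588}{59}
  leading term y: no divisor's leading term divides it; move -\tfrac{1294}{59}y to the remainder.
  leading term 1: no divisor's leading term divides it; move \tfrac{2588}{59} to the remainder.
  remainder -\tfrac{1294}{59}y + \tfrac{2588}{59} ≠ 0; add h_6 = -\tfrac{1294}{59}y + \tfrac{2588}{59} to the basis.

The other S-polynomials (S(f_1,h_4), S(f_2,h_4), S(f_3,h_4), S(f_1,h_5), S(f_2,h_5), S(f_3,h_5), S(h_4,h_5), S(f_1,h_6), S(f_2,h_6), S(f_3,h_6), S(h_4,h_6), S(h_5,h_6)) all reduce to 0 modulo the current basis, so we have a Gröbner basis.
Inter-reduce: drop elements whose leading term is divisible by another's, tail-reduce, and make monic.
Reduced Gröbner basis: {x - 4, y - 2}.

A lex Gröbner basis eliminates variables successively. Here y - 2 depends only on y, with roots {2}; lifting each root through the earlier basis elements recovers the full solutions.
  y = 2: the earlier basis element becomes x - 4 = 0, giving x = 4 — point (4, 2).
Check: every point annihilates each of the original generators.

{(4, 2)}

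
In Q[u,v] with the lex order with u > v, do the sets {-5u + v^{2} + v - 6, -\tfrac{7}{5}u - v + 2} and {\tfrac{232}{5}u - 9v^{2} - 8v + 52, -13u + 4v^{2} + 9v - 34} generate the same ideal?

Yes, the ideals are equal.

Since reduced Gröbner bases are canonical representatives of ideals under a given ordering, it suffices to compute and compare them.
Buchberger on the first generating set:
f_1 = -5u + v^{2} + v - 6, LT = u.
f_2 = -\tfrac{7}{5}u - v + 2, LT = u.

S(f_1,f_2): lcm = u. S = -\tfrac{1}{5}v^{2} - \tfrac{32}{35}v + \tfrac{92}{35}.
  leading term v^{2}: no divisor's leading term divides it; move -\tfrac{1}{5}v^{2} to the remainder.
  leading term v: no divisor's leading term divides it; move -\tfrac{32}{35}v to the remainder.
  leading term 1: no divisor's leading term divides it; move \tfrac{92}{35} to the remainder.
  remainder -\tfrac{1}{5}v^{2} - \tfrac{32}{35}v + \tfrac{92}{35} ≠ 0; add g_3 = -\tfrac{1}{5}v^{2} - \tfrac{32}{35}v + \tfrac{92}{35} to the basis.

The other S-polynomials (S(f_1,g_3), S(f_2,g_3)) all reduce to 0 modulo the current basis, so we have a Gröbner basis.
Inter-reduce: drop elements whose leading term is divisible by another's, tail-reduce, and make monic.
Reduced Gröbner basis: {u + \tfrac{5}{7}v - \tfrac{10}{7}, v^{2} + \tfrac{32}{7}v - \tfrac{92}{7}}.

Buchberger on the second generating set:
h_1 = \tfrac{232}{5}u - 9v^{2} - 8v + 52, LT = u.
h_2 = -13u + 4v^{2} + 9v - 34, LT = u.

S(h_1,h_2): lcm = u. S = \tfrac{343}{3016}v^{2} + \tfrac{196}{377}v - \tfrac{1127}{754}.
  leading term v^{2}: no divisor's leading term divides it; move \tfrac{343}{3016}v^{2} to the remainder.
  leading term v: no divisor's leading term divides it; move \tfrac{196}{377}v to the remainder.
  leading term 1: no divisor's leading term divides it; move -\tfrac{1127}{754} to the remainder.
  remainder \tfrac{343}{3016}v^{2} + \tfrac{196}{377}v - \tfrac{1127}{754} ≠ 0; add k_3 = \tfrac{343}{3016}v^{2} + \tfrac{196}{377}v - \tfrac{1127}{754} to the basis.

The other S-polynomials (S(h_1,k_3), S(h_2,k_3)) all reduce to 0 modulo the current basis, so we have a Gröbner basis.
Inter-reduce: drop elements whose leading term is divisible by another's, tail-reduce, and make monic.
Reduced Gröbner basis: {u + \tfrac{5}{7}v - \tfrac{10}{7}, v^{2} + \tfrac{32}{7}v - \tfrac{92}{7}}.

The two bases agree; hence the ideals are identical.
The choice of monomial ordering does not affect the verdict — as long as both bases are computed under the same ordering, their equality decides ideal equality.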